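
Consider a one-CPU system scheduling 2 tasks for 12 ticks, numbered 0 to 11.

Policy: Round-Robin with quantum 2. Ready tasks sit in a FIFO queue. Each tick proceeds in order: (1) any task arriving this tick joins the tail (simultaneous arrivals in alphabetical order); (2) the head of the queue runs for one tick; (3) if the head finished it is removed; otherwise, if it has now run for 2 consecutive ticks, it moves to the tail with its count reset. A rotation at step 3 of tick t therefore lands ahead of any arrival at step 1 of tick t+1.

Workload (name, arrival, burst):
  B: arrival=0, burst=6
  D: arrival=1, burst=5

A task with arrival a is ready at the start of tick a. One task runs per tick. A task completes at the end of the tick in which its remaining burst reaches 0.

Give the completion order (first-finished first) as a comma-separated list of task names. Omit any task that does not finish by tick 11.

completion order = B, D

t=0: queue=[B] q_used=0 → run B
t=1: queue=[B,D] q_used=1 → run B
t=2: queue=[D,B] q_used=0 → run D
t=3: queue=[D,B] q_used=1 → run D
t=4: queue=[B,D] q_used=0 → run B
t=5: queue=[B,D] q_used=1 → run B
t=6: queue=[D,B] q_used=0 → run D
t=7: queue=[D,B] q_used=1 → run D
t=8: queue=[B,D] q_used=0 → run B
t=9: queue=[B,D] q_used=1 → run B
t=10: queue=[D] q_used=0 → run D
t=11: (idle)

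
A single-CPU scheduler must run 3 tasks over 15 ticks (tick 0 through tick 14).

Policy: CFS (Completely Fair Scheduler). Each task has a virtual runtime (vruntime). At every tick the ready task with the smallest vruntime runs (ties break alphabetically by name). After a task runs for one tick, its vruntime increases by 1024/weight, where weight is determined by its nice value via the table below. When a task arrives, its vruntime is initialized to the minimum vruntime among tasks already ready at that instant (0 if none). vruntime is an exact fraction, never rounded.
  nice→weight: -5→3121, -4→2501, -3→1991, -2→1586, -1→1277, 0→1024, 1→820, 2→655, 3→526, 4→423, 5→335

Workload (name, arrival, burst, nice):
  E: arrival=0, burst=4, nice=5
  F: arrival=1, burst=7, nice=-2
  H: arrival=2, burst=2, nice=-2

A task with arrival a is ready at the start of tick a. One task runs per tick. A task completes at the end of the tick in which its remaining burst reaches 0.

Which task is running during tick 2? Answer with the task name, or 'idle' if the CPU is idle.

running at tick 2 = F

t=0: vr[E=0] → run E
t=1: vr[E=1024/335 F=1024/335] → run E
t=2: vr[E=2048/335 F=1024/335 H=1024/335] → run F
t=3: vr[E=2048/335 F=983552/265655 H=1024/335] → run H
t=4: vr[E=2048/335 F=983552/265655 H=983552/265655] → run F
t=5: vr[E=2048/335 F=1155072/265655 H=983552/265655] → run H
t=6: vr[E=2048/335 F=1155072/265655] → run F
t=7: vr[E=2048/335 F=1326592/265655] → run F
t=8: vr[E=2048/335 F=1498112/265655] → run F
t=9: vr[E=2048/335 F=1669632/265655] → run E
t=10: vr[E=3072/335 F=1669632/265655] → run F
t=11: vr[E=3072/335 F=1841152/265655] → run F
t=12: vr[E=3072/335] → run E
t=13: (idle)
t=14: (idle)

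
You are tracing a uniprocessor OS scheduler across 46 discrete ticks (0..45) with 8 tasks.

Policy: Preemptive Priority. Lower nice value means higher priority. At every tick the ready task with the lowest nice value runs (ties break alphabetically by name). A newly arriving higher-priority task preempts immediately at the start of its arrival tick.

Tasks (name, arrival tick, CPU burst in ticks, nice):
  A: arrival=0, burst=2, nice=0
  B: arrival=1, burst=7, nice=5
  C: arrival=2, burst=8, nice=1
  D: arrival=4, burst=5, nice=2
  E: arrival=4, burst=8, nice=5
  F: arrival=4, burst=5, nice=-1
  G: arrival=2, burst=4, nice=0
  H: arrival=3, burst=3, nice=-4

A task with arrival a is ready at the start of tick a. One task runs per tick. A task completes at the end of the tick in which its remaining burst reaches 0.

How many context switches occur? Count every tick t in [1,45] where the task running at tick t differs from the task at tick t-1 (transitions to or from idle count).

t=0: ready={A} → run A
t=1: ready={A,B} → run A
t=2: ready={B,C,G} → run G
t=3: ready={B,C,G,H} → run H
t=4: ready={B,C,D,E,F,G,H} → run H
t=5: ready={B,C,D,E,F,G,H} → run H
t=6: ready={B,C,D,E,F,G} → run F
t=7: ready={B,C,D,E,F,G} → run F
t=8: ready={B,C,D,E,F,G} → run F
t=9: ready={B,C,D,E,F,G} → run F
t=10: ready={B,C,D,E,F,G} → run F
t=11: ready={B,C,D,E,G} → run G
t=12: ready={B,C,D,E,G} → run G
t=13: ready={B,C,D,E,G} → run G
t=14: ready={B,C,D,E} → run C
t=15: ready={B,C,D,E} → run C
t=16: ready={B,C,D,E} → run C
t=17: ready={B,C,D,E} → run C
t=18: ready={B,C,D,E} → run C
t=19: ready={B,C,D,E} → run C
t=20: ready={B,C,D,E} → run C
t=21: ready={B,C,D,E} → run C
t=22: ready={B,D,E} → run D
t=23: ready={B,D,E} → run D
t=24: ready={B,D,E} → run D
t=25: ready={B,D,E} → run D
t=26: ready={B,D,E} → run D
t=27: ready={B,E} → run B
t=28: ready={B,E} → run B
t=29: ready={B,E} → run B
t=30: ready={B,E} → run B
t=31: ready={B,E} → run B
t=32: ready={B,E} → run B
t=33: ready={B,E} → run B
t=34: ready={E} → run E
t=35: ready={E} → run E
t=36: ready={E} → run E
t=37: ready={E} → run E
t=38: ready={E} → run E
t=39: ready={E} → run E
t=40: ready={E} → run E
t=41: ready={E} → run E
t=42: (idle)
t=43: (idle)
t=44: (idle)
t=45: (idle)

context switches = 9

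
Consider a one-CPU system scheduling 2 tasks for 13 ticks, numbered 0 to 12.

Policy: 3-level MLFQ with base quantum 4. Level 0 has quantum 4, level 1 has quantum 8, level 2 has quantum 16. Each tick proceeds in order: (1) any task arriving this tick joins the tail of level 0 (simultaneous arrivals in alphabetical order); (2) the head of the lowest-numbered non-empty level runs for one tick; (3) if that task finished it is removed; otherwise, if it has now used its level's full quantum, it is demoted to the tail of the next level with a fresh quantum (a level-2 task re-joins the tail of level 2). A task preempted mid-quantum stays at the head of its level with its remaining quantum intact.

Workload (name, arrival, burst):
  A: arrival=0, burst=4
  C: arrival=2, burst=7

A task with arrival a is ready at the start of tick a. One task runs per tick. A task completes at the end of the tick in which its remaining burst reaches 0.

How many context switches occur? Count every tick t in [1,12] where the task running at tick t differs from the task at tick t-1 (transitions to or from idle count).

context switches = 2

t=0: L0/L1/L2 = A/-/- → run A
t=1: L0/L1/L2 = A/-/- → run A
t=2: L0/L1/L2 = AC/-/- → run A
t=3: L0/L1/L2 = AC/-/- → run A
t=4: L0/L1/L2 = C/-/- → run C
t=5: L0/L1/L2 = C/-/- → run C
t=6: L0/L1/L2 = C/-/- → run C
t=7: L0/L1/L2 = C/-/- → run C
t=8: L0/L1/L2 = -/C/- → run C
t=9: L0/L1/L2 = -/C/- → run C
t=10: L0/L1/L2 = -/C/- → run C
t=11: (idle)
t=12: (idle)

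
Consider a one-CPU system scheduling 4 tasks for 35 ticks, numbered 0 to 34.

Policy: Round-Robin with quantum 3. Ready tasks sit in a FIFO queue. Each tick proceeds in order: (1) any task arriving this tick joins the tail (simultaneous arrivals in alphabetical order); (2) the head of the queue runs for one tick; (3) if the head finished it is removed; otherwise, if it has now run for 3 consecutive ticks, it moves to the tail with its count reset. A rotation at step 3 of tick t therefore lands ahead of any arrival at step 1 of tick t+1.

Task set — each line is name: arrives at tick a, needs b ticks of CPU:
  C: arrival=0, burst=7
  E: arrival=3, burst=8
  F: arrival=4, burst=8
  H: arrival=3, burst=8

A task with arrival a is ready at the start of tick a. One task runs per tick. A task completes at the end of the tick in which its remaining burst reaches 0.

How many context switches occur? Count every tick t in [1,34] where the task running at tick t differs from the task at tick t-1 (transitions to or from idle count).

context switches = 11

t=0: queue=[C] q_used=0 → run C
t=1: queue=[C] q_used=1 → run C
t=2: queue=[C] q_used=2 → run C
t=3: queue=[C,E,H] q_used=0 → run C
t=4: queue=[C,E,H,F] q_used=1 → run C
t=5: queue=[C,E,H,F] q_used=2 → run C
t=6: queue=[E,H,F,C] q_used=0 → run E
t=7: queue=[E,H,F,C] q_used=1 → run E
t=8: queue=[E,H,F,C] q_used=2 → run E
t=9: queue=[H,F,C,E] q_used=0 → run H
t=10: queue=[H,F,C,E] q_used=1 → run H
t=11: queue=[H,F,C,E] q_used=2 → run H
t=12: queue=[F,C,E,H] q_used=0 → run F
t=13: queue=[F,C,E,H] q_used=1 → run F
t=14: queue=[F,C,E,H] q_used=2 → run F
t=15: queue=[C,E,H,F] q_used=0 → run C
t=16: queue=[E,H,F] q_used=0 → run E
t=17: queue=[E,H,F] q_used=1 → run E
t=18: queue=[E,H,F] q_used=2 → run E
t=19: queue=[H,F,E] q_used=0 → run H
t=20: queue=[H,F,E] q_used=1 → run H
t=21: queue=[H,F,E] q_used=2 → run H
t=22: queue=[F,E,H] q_used=0 → run F
t=23: queue=[F,E,H] q_used=1 → run F
t=24: queue=[F,E,H] q_used=2 → run F
t=25: queue=[E,H,F] q_used=0 → run E
t=26: queue=[E,H,F] q_used=1 → run E
t=27: queue=[H,F] q_used=0 → run H
t=28: queue=[H,F] q_used=1 → run H
t=29: queue=[F] q_used=0 → run F
t=30: queue=[F] q_used=1 → run F
t=31: (idle)
t=32: (idle)
t=33: (idle)
t=34: (idle)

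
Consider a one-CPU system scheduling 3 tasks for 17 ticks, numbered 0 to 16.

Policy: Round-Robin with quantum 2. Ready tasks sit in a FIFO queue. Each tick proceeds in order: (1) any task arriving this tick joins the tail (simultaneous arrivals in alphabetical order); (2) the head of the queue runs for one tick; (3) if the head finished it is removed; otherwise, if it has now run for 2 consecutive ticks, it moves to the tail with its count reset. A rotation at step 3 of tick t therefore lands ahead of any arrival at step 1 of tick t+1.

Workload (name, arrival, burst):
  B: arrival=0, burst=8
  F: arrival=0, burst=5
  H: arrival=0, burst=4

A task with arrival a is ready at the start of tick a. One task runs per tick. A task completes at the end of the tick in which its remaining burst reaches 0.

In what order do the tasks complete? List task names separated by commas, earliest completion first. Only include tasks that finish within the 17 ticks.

t=0: queue=[B,F,H] q_used=0 → run B
t=1: queue=[B,F,H] q_used=1 → run B
t=2: queue=[F,H,B] q_used=0 → run F
t=3: queue=[F,H,B] q_used=1 → run F
t=4: queue=[H,B,F] q_used=0 → run H
t=5: queue=[H,B,F] q_used=1 → run H
t=6: queue=[B,F,H] q_used=0 → run B
t=7: queue=[B,F,H] q_used=1 → run B
t=8: queue=[F,H,B] q_used=0 → run F
t=9: queue=[F,H,B] q_used=1 → run F
t=10: queue=[H,B,F] q_used=0 → run H
t=11: queue=[H,B,F] q_used=1 → run H
t=12: queue=[B,F] q_used=0 → run B
t=13: queue=[B,F] q_used=1 → run B
t=14: queue=[F,B] q_used=0 → run F
t=15: queue=[B] q_used=0 → run B
t=16: queue=[B] q_used=1 → run B

completion order = H, F, B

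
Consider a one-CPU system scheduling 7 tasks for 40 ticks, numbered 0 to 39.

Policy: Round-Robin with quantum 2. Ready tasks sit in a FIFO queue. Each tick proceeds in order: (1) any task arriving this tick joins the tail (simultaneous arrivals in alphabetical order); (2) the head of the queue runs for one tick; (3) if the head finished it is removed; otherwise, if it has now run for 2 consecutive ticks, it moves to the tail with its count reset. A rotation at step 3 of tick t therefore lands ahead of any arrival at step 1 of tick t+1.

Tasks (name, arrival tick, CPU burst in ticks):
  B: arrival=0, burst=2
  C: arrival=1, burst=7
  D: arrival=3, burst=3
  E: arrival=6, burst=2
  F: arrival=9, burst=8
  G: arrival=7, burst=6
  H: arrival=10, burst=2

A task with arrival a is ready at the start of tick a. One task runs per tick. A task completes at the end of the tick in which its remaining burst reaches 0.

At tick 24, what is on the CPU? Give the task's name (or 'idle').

running at tick 24 = G

t=0: queue=[B] q_used=0 → run B
t=1: queue=[B,C] q_used=1 → run B
t=2: queue=[C] q_used=0 → run C
t=3: queue=[C,D] q_used=1 → run C
t=4: queue=[D,C] q_used=0 → run D
t=5: queue=[D,C] q_used=1 → run D
t=6: queue=[C,D,E] q_used=0 → run C
t=7: queue=[C,D,E,G] q_used=1 → run C
t=8: queue=[D,E,G,C] q_used=0 → run D
t=9: queue=[E,G,C,F] q_used=0 → run E
t=10: queue=[E,G,C,F,H] q_used=1 → run E
t=11: queue=[G,C,F,H] q_used=0 → run G
t=12: queue=[G,C,F,H] q_used=1 → run G
t=13: queue=[C,F,H,G] q_used=0 → run C
t=14: queue=[C,F,H,G] q_used=1 → run C
t=15: queue=[F,H,G,C] q_used=0 → run F
t=16: queue=[F,H,G,C] q_used=1 → run F
t=17: queue=[H,G,C,F] q_used=0 → run H
t=18: queue=[H,G,C,F] q_used=1 → run H
t=19: queue=[G,C,F] q_used=0 → run G
t=20: queue=[G,C,F] q_used=1 → run G
t=21: queue=[C,F,G] q_used=0 → run C
t=22: queue=[F,G] q_used=0 → run F
t=23: queue=[F,G] q_used=1 → run F
t=24: queue=[G,F] q_used=0 → run G
t=25: queue=[G,F] q_used=1 → run G
t=26: queue=[F] q_used=0 → run F
t=27: queue=[F] q_used=1 → run F
t=28: queue=[F] q_used=0 → run F
t=29: queue=[F] q_used=1 → run F
t=30: (idle)
t=31: (idle)
t=32: (idle)
t=33: (idle)
t=34: (idle)
t=35: (idle)
t=36: (idle)
t=37: (idle)
t=38: (idle)
t=39: (idle)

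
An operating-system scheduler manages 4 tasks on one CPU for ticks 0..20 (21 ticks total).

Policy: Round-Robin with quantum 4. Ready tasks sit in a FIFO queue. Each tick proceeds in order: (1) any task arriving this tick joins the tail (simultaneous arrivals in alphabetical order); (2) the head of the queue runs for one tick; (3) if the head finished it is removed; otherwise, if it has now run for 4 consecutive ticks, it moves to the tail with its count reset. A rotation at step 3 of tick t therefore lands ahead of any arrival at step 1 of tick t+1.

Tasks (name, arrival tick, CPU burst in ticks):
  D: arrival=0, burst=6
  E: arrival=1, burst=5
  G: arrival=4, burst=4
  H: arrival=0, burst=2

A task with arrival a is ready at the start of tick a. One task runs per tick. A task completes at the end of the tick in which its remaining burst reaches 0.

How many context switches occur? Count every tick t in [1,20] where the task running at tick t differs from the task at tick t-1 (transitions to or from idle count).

t=0: queue=[D,H] q_used=0 → run D
t=1: queue=[D,H,E] q_used=1 → run D
t=2: queue=[D,H,E] q_used=2 → run D
t=3: queue=[D,H,E] q_used=3 → run D
t=4: queue=[H,E,D,G] q_used=0 → run H
t=5: queue=[H,E,D,G] q_used=1 → run H
t=6: queue=[E,D,G] q_used=0 → run E
t=7: queue=[E,D,G] q_used=1 → run E
t=8: queue=[E,D,G] q_used=2 → run E
t=9: queue=[E,D,G] q_used=3 → run E
t=10: queue=[D,G,E] q_used=0 → run D
t=11: queue=[D,G,E] q_used=1 → run D
t=12: queue=[G,E] q_used=0 → run G
t=13: queue=[G,E] q_used=1 → run G
t=14: queue=[G,E] q_used=2 → run G
t=15: queue=[G,E] q_used=3 → run G
t=16: queue=[E] q_used=0 → run E
t=17: (idle)
t=18: (idle)
t=19: (idle)
t=20: (idle)

context switches = 6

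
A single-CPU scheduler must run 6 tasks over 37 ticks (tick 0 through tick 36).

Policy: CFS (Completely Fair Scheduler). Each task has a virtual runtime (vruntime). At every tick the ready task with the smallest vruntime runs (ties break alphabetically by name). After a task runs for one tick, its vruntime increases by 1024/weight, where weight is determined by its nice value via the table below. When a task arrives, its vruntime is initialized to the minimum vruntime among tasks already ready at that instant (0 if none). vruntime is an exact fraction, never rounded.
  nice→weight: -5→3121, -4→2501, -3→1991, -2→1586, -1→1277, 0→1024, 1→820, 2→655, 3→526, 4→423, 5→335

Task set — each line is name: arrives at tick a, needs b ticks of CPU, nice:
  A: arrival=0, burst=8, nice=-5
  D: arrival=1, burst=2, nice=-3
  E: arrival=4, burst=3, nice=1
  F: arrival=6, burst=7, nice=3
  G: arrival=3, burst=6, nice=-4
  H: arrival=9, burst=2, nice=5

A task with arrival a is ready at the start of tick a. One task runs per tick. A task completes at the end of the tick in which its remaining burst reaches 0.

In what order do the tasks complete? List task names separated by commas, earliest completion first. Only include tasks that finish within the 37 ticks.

completion order = D, A, G, E, H, F

t=0: vr[A=0] → run A
t=1: vr[A=1024/3121 D=1024/3121] → run A
t=2: vr[A=2048/3121 D=1024/3121] → run D
t=3: vr[A=2048/3121 D=5234688/6213911 G=2048/3121] → run A
t=4: vr[A=3072/3121 D=5234688/6213911 E=2048/3121 G=2048/3121] → run E
t=5: vr[A=3072/3121 D=5234688/6213911 E=1218816/639805 G=2048/3121] → run G
t=6: vr[A=3072/3121 D=5234688/6213911 E=1218816/639805 F=5234688/6213911 G=8317952/7805621] → run D
t=7: vr[A=3072/3121 E=1218816/639805 F=5234688/6213911 G=8317952/7805621] → run F
t=8: vr[A=3072/3121 E=1218816/639805 F=4558245376/1634258593 G=8317952/7805621] → run A
t=9: vr[A=4096/3121 E=1218816/639805 F=4558245376/1634258593 G=8317952/7805621 H=8317952/7805621] → run G
t=10: vr[A=4096/3121 E=1218816/639805 F=4558245376/1634258593 G=11513856/7805621 H=8317952/7805621] → run H
t=11: vr[A=4096/3121 E=1218816/639805 F=4558245376/1634258593 G=11513856/7805621 H=10779469824/2614883035] → run A
t=12: vr[A=5120/3121 E=1218816/639805 F=4558245376/1634258593 G=11513856/7805621 H=10779469824/2614883035] → run G
t=13: vr[A=5120/3121 E=1218816/639805 F=4558245376/1634258593 G=14709760/7805621 H=10779469824/2614883035] → run A
t=14: vr[A=6144/3121 E=1218816/639805 F=4558245376/1634258593 G=14709760/7805621 H=10779469824/2614883035] → run G
t=15: vr[A=6144/3121 E=1218816/639805 F=4558245376/1634258593 G=17905664/7805621 H=10779469824/2614883035] → run E
t=16: vr[A=6144/3121 E=2017792/639805 F=4558245376/1634258593 G=17905664/7805621 H=10779469824/2614883035] → run A
t=17: vr[A=7168/3121 E=2017792/639805 F=4558245376/1634258593 G=17905664/7805621 H=10779469824/2614883035] → run G
t=18: vr[A=7168/3121 E=2017792/639805 F=4558245376/1634258593 G=21101568/7805621 H=10779469824/2614883035] → run A
t=19: vr[E=2017792/639805 F=4558245376/1634258593 G=21101568/7805621 H=10779469824/2614883035] → run G
t=20: vr[E=2017792/639805 F=4558245376/1634258593 H=10779469824/2614883035] → run F
t=21: vr[E=2017792/639805 F=7739767808/1634258593 H=10779469824/2614883035] → run E
t=22: vr[F=7739767808/1634258593 H=10779469824/2614883035] → run H
t=23: vr[F=7739767808/1634258593] → run F
t=24: vr[F=10921290240/1634258593] → run F
t=25: vr[F=14102812672/1634258593] → run F
t=26: vr[F=17284335104/1634258593] → run F
t=27: vr[F=20465857536/1634258593] → run F
t=28: (idle)
t=29: (idle)
t=30: (idle)
t=31: (idle)
t=32: (idle)
t=33: (idle)
t=34: (idle)
t=35: (idle)
t=36: (idle)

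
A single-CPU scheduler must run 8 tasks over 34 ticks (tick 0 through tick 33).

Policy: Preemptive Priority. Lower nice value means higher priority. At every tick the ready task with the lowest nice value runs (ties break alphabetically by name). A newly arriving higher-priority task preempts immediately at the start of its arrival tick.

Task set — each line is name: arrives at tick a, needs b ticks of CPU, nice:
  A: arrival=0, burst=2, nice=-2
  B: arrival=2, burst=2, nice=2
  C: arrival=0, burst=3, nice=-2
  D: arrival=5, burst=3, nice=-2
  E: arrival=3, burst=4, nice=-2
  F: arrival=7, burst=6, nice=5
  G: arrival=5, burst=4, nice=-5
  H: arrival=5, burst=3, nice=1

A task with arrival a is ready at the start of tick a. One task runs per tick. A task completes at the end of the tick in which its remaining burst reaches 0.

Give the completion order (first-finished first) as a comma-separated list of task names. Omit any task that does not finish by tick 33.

completion order = A, C, G, D, E, H, B, F

t=0: ready={A,C} → run A
t=1: ready={A,C} → run A
t=2: ready={B,C} → run C
t=3: ready={B,C,E} → run C
t=4: ready={B,C,E} → run C
t=5: ready={B,D,E,G,H} → run G
t=6: ready={B,D,E,G,H} → run G
t=7: ready={B,D,E,F,G,H} → run G
t=8: ready={B,D,E,F,G,H} → run G
t=9: ready={B,D,E,F,H} → run D
t=10: ready={B,D,E,F,H} → run D
t=11: ready={B,D,E,F,H} → run D
t=12: ready={B,E,F,H} → run E
t=13: ready={B,E,F,H} → run E
t=14: ready={B,E,F,H} → run E
t=15: ready={B,E,F,H} → run E
t=16: ready={B,F,H} → run H
t=17: ready={B,F,H} → run H
t=18: ready={B,F,H} → run H
t=19: ready={B,F} → run B
t=20: ready={B,F} → run B
t=21: ready={F} → run F
t=22: ready={F} → run F
t=23: ready={F} → run F
t=24: ready={F} → run F
t=25: ready={F} → run F
t=26: ready={F} → run F
t=27: (idle)
t=28: (idle)
t=29: (idle)
t=30: (idle)
t=31: (idle)
t=32: (idle)
t=33: (idle)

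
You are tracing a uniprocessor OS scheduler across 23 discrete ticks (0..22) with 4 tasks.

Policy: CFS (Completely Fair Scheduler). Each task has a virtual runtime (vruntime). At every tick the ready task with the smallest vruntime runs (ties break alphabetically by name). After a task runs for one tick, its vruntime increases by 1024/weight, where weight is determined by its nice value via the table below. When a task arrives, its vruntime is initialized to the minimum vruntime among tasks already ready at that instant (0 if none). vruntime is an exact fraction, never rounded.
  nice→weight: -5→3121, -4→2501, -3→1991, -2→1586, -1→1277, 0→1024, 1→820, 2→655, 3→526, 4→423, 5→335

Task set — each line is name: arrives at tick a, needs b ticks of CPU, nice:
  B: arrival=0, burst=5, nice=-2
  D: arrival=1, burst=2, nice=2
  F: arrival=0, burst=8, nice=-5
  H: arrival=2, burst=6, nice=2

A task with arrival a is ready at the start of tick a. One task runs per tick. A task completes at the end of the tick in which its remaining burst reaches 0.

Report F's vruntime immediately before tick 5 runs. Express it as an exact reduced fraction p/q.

t=0: vr[B=0 F=0] → run B
t=1: vr[B=512/793 D=0 F=0] → run D
t=2: vr[B=512/793 D=1024/655 F=0 H=0] → run F
t=3: vr[B=512/793 D=1024/655 F=1024/3121 H=0] → run H
t=4: vr[B=512/793 D=1024/655 F=1024/3121 H=1024/655] → run F
t=5: vr[B=512/793 D=1024/655 F=2048/3121 H=1024/655] → run B
t=6: vr[B=1024/793 D=1024/655 F=2048/3121 H=1024/655] → run F
t=7: vr[B=1024/793 D=1024/655 F=3072/3121 H=1024/655] → run F
t=8: vr[B=1024/793 D=1024/655 F=4096/3121 H=1024/655] → run B
t=9: vr[B=1536/793 D=1024/655 F=4096/3121 H=1024/655] → run F
t=10: vr[B=1536/793 D=1024/655 F=5120/3121 H=1024/655] → run D
t=11: vr[B=1536/793 F=5120/3121 H=1024/655] → run H
t=12: vr[B=1536/793 F=5120/3121 H=2048/655] → run F
t=13: vr[B=1536/793 F=6144/3121 H=2048/655] → run B
t=14: vr[B=2048/793 F=6144/3121 H=2048/655] → run F
t=15: vr[B=2048/793 F=7168/3121 H=2048/655] → run F
t=16: vr[B=2048/793 H=2048/655] → run B
t=17: vr[H=2048/655] → run H
t=18: vr[H=3072/655] → run H
t=19: vr[H=4096/655] → run H
t=20: vr[H=1024/131] → run H
t=21: (idle)
t=22: (idle)

vruntime(F, start of tick 5) = 2048/3121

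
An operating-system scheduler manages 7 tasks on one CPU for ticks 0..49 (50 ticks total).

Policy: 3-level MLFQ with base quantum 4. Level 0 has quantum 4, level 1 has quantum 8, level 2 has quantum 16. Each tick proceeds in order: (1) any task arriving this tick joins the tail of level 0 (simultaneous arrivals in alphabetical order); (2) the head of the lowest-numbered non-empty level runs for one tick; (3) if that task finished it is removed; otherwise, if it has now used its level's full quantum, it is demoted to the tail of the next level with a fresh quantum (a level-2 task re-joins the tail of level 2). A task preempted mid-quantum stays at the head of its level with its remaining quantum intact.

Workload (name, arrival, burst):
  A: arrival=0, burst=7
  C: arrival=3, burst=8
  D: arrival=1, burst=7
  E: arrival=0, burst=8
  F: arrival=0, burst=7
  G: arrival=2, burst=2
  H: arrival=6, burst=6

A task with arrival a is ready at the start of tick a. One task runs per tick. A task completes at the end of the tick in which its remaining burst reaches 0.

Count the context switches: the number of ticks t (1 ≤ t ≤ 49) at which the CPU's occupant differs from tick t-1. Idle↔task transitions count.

t=0: L0/L1/L2 = AEF/-/- → run A
t=1: L0/L1/L2 = AEFD/-/- → run A
t=2: L0/L1/L2 = AEFDG/-/- → run A
t=3: L0/L1/L2 = AEFDGC/-/- → run A
t=4: L0/L1/L2 = EFDGC/A/- → run E
t=5: L0/L1/L2 = EFDGC/A/- → run E
t=6: L0/L1/L2 = EFDGCH/A/- → run E
t=7: L0/L1/L2 = EFDGCH/A/- → run E
t=8: L0/L1/L2 = FDGCH/AE/- → run F
t=9: L0/L1/L2 = FDGCH/AE/- → run F
t=10: L0/L1/L2 = FDGCH/AE/- → run F
t=11: L0/L1/L2 = FDGCH/AE/- → run F
t=12: L0/L1/L2 = DGCH/AEF/- → run D
t=13: L0/L1/L2 = DGCH/AEF/- → run D
t=14: L0/L1/L2 = DGCH/AEF/- → run D
t=15: L0/L1/L2 = DGCH/AEF/- → run D
t=16: L0/L1/L2 = GCH/AEFD/- → run G
t=17: L0/L1/L2 = GCH/AEFD/- → run G
t=18: L0/L1/L2 = CH/AEFD/- → run C
t=19: L0/L1/L2 = CH/AEFD/- → run C
t=20: L0/L1/L2 = CH/AEFD/- → run C
t=21: L0/L1/L2 = CH/AEFD/- → run C
t=22: L0/L1/L2 = H/AEFDC/- → run H
t=23: L0/L1/L2 = H/AEFDC/- → run H
t=24: L0/L1/L2 = H/AEFDC/- → run H
t=25: L0/L1/L2 = H/AEFDC/- → run H
t=26: L0/L1/L2 = -/AEFDCH/- → run A
t=27: L0/L1/L2 = -/AEFDCH/- → run A
t=28: L0/L1/L2 = -/AEFDCH/- → run A
t=29: L0/L1/L2 = -/EFDCH/- → run E
t=30: L0/L1/L2 = -/EFDCH/- → run E
t=31: L0/L1/L2 = -/EFDCH/- → run E
t=32: L0/L1/L2 = -/EFDCH/- → run E
t=33: L0/L1/L2 = -/FDCH/- → run F
t=34: L0/L1/L2 = -/FDCH/- → run F
t=35: L0/L1/L2 = -/FDCH/- → run F
t=36: L0/L1/L2 = -/DCH/- → run D
t=37: L0/L1/L2 = -/DCH/- → run D
t=38: L0/L1/L2 = -/DCH/- → run D
t=39: L0/L1/L2 = -/CH/- → run C
t=40: L0/L1/L2 = -/CH/- → run C
t=41: L0/L1/L2 = -/CH/- → run C
t=42: L0/L1/L2 = -/CH/- → run C
t=43: L0/L1/L2 = -/H/- → run H
t=44: L0/L1/L2 = -/H/- → run H
t=45: (idle)
t=46: (idle)
t=47: (idle)
t=48: (idle)
t=49: (idle)

context switches = 13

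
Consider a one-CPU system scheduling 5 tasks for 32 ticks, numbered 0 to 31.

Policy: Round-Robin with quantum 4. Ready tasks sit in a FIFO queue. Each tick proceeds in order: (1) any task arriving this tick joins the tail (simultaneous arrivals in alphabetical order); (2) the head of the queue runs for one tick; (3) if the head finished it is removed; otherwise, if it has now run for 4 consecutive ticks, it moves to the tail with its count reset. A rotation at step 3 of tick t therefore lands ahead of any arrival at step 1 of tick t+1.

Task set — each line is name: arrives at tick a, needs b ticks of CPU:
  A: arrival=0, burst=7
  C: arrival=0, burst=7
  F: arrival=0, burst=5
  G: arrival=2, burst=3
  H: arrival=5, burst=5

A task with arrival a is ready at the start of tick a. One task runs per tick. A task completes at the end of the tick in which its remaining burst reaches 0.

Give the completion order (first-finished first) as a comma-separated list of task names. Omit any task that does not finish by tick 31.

t=0: queue=[A,C,F] q_used=0 → run A
t=1: queue=[A,C,F] q_used=1 → run A
t=2: queue=[A,C,F,G] q_used=2 → run A
t=3: queue=[A,C,F,G] q_used=3 → run A
t=4: queue=[C,F,G,A] q_used=0 → run C
t=5: queue=[C,F,G,A,H] q_used=1 → run C
t=6: queue=[C,F,G,A,H] q_used=2 → run C
t=7: queue=[C,F,G,A,H] q_used=3 → run C
t=8: queue=[F,G,A,H,C] q_used=0 → run F
t=9: queue=[F,G,A,H,C] q_used=1 → run F
t=10: queue=[F,G,A,H,C] q_used=2 → run F
t=11: queue=[F,G,A,H,C] q_used=3 → run F
t=12: queue=[G,A,H,C,F] q_used=0 → run G
t=13: queue=[G,A,H,C,F] q_used=1 → run G
t=14: queue=[G,A,H,C,F] q_used=2 → run G
t=15: queue=[A,H,C,F] q_used=0 → run A
t=16: queue=[A,H,C,F] q_used=1 → run A
t=17: queue=[A,H,C,F] q_used=2 → run A
t=18: queue=[H,C,F] q_used=0 → run H
t=19: queue=[H,C,F] q_used=1 → run H
t=20: queue=[H,C,F] q_used=2 → run H
t=21: queue=[H,C,F] q_used=3 → run H
t=22: queue=[C,F,H] q_used=0 → run C
t=23: queue=[C,F,H] q_used=1 → run C
t=24: queue=[C,F,H] q_used=2 → run C
t=25: queue=[F,H] q_used=0 → run F
t=26: queue=[H] q_used=0 → run H
t=27: (idle)
t=28: (idle)
t=29: (idle)
t=30: (idle)
t=31: (idle)

completion order = G, A, C, F, H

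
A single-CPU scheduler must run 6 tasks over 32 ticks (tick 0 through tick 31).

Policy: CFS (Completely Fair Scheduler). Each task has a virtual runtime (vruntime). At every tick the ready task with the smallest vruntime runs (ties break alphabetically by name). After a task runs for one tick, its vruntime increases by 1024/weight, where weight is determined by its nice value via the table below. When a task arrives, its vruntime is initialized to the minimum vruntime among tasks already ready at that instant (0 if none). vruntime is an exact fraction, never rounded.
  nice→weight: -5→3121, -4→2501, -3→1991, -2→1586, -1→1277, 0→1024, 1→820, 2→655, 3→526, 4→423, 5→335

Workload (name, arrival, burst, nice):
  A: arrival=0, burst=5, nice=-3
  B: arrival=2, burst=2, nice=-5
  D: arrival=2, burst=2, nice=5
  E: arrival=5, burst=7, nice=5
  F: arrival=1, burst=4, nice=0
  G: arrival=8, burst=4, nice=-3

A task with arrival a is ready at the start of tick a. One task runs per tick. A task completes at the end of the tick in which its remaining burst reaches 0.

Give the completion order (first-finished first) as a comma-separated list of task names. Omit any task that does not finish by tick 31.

t=0: vr[A=0] → run A
t=1: vr[A=1024/1991 F=1024/1991] → run A
t=2: vr[A=2048/1991 B=1024/1991 D=1024/1991 F=1024/1991] → run B
t=3: vr[A=2048/1991 B=5234688/6213911 D=1024/1991 F=1024/1991] → run D
t=4: vr[A=2048/1991 B=5234688/6213911 D=2381824/666985 F=1024/1991] → run F
t=5: vr[A=2048/1991 B=5234688/6213911 D=2381824/666985 E=5234688/6213911 F=3015/1991] → run B
t=6: vr[A=2048/1991 D=2381824/666985 E=5234688/6213911 F=3015/1991] → run E
t=7: vr[A=2048/1991 D=2381824/666985 E=8116665344/2081660185 F=3015/1991] → run A
t=8: vr[A=3072/1991 D=2381824/666985 E=8116665344/2081660185 F=3015/1991 G=3015/1991] → run F
t=9: vr[A=3072/1991 D=2381824/666985 E=8116665344/2081660185 F=5006/1991 G=3015/1991] → run G
t=10: vr[A=3072/1991 D=2381824/666985 E=8116665344/2081660185 F=5006/1991 G=4039/1991] → run A
t=11: vr[A=4096/1991 D=2381824/666985 E=8116665344/2081660185 F=5006/1991 G=4039/1991] → run G
t=12: vr[A=4096/1991 D=2381824/666985 E=8116665344/2081660185 F=5006/1991 G=5063/1991] → run A
t=13: vr[D=2381824/666985 E=8116665344/2081660185 F=5006/1991 G=5063/1991] → run F
t=14: vr[D=2381824/666985 E=8116665344/2081660185 F=6997/1991 G=5063/1991] → run G
t=15: vr[D=2381824/666985 E=8116665344/2081660185 F=6997/1991 G=6087/1991] → run G
t=16: vr[D=2381824/666985 E=8116665344/2081660185 F=6997/1991] → run F
t=17: vr[D=2381824/666985 E=8116665344/2081660185] → run D
t=18: vr[E=8116665344/2081660185] → run E
t=19: vr[E=14479710208/2081660185] → run E
t=20: vr[E=20842755072/2081660185] → run E
t=21: vr[E=27205799936/2081660185] → run E
t=22: vr[E=6713768960/416332037] → run E
t=23: vr[E=39931889664/2081660185] → run E
t=24: (idle)
t=25: (idle)
t=26: (idle)
t=27: (idle)
t=28: (idle)
t=29: (idle)
t=30: (idle)
t=31: (idle)

completion order = B, A, G, F, D, E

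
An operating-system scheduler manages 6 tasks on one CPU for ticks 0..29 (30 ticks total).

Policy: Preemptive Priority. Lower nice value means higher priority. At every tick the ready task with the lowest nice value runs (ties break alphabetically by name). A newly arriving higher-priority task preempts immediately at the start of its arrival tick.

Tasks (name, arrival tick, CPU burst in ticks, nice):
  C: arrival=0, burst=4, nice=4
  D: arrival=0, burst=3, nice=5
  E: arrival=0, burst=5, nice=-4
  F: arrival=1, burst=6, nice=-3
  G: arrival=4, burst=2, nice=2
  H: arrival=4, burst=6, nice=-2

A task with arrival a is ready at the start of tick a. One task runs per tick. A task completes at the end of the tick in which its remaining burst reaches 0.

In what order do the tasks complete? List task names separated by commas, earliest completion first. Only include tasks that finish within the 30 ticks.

completion order = E, F, H, G, C, D

t=0: ready={C,D,E} → run E
t=1: ready={C,D,E,F} → run E
t=2: ready={C,D,E,F} → run E
t=3: ready={C,D,E,F} → run E
t=4: ready={C,D,E,F,G,H} → run E
t=5: ready={C,D,F,G,H} → run F
t=6: ready={C,D,F,G,H} → run F
t=7: ready={C,D,F,G,H} → run F
t=8: ready={C,D,F,G,H} → run F
t=9: ready={C,D,F,G,H} → run F
t=10: ready={C,D,F,G,H} → run F
t=11: ready={C,D,G,H} → run H
t=12: ready={C,D,G,H} → run H
t=13: ready={C,D,G,H} → run H
t=14: ready={C,D,G,H} → run H
t=15: ready={C,D,G,H} → run H
t=16: ready={C,D,G,H} → run H
t=17: ready={C,D,G} → run G
t=18: ready={C,D,G} → run G
t=19: ready={C,D} → run C
t=20: ready={C,D} → run C
t=21: ready={C,D} → run C
t=22: ready={C,D} → run C
t=23: ready={D} → run D
t=24: ready={D} → run D
t=25: ready={D} → run D
t=26: (idle)
t=27: (idle)
t=28: (idle)
t=29: (idle)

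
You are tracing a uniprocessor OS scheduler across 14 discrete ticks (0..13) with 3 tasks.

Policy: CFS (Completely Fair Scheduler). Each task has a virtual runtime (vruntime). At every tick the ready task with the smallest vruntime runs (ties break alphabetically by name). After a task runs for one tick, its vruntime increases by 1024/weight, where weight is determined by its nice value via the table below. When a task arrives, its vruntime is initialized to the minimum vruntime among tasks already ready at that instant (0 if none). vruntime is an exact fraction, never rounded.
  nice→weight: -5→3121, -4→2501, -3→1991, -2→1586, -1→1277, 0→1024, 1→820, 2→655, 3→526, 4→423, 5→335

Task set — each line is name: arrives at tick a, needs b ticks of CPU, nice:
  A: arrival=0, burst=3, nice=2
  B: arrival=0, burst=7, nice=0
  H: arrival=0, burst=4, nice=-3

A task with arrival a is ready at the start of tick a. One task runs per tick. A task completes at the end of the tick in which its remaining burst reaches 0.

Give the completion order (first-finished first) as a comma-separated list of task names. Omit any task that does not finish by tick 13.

completion order = H, A, B

t=0: vr[A=0 B=0 H=0] → run A
t=1: vr[A=1024/655 B=0 H=0] → run B
t=2: vr[A=1024/655 B=1 H=0] → run H
t=3: vr[A=1024/655 B=1 H=1024/1991] → run H
t=4: vr[A=1024/655 B=1 H=2048/1991] → run B
t=5: vr[A=1024/655 B=2 H=2048/1991] → run H
t=6: vr[A=1024/655 B=2 H=3072/1991] → run H
t=7: vr[A=1024/655 B=2] → run A
t=8: vr[A=2048/655 B=2] → run B
t=9: vr[A=2048/655 B=3] → run B
t=10: vr[A=2048/655 B=4] → run A
t=11: vr[B=4] → run B
t=12: vr[B=5] → run B
t=13: vr[B=6] → run B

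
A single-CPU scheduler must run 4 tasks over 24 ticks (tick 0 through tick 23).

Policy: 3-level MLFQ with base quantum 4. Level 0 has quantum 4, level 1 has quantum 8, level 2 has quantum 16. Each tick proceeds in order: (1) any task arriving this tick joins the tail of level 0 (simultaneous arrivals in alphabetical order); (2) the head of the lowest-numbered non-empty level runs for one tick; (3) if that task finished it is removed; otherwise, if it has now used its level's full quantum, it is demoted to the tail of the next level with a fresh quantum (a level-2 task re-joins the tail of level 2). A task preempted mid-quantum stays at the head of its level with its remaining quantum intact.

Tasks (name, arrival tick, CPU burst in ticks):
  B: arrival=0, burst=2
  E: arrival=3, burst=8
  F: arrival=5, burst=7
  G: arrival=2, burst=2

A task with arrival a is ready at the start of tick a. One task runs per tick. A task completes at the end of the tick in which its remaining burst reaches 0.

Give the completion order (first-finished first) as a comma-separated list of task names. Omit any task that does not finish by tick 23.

completion order = B, G, E, F

t=0: L0/L1/L2 = B/-/- → run B
t=1: L0/L1/L2 = B/-/- → run B
t=2: L0/L1/L2 = G/-/- → run G
t=3: L0/L1/L2 = GE/-/- → run G
t=4: L0/L1/L2 = E/-/- → run E
t=5: L0/L1/L2 = EF/-/- → run E
t=6: L0/L1/L2 = EF/-/- → run E
t=7: L0/L1/L2 = EF/-/- → run E
t=8: L0/L1/L2 = F/E/- → run F
t=9: L0/L1/L2 = F/E/- → run F
t=10: L0/L1/L2 = F/E/- → run F
t=11: L0/L1/L2 = F/E/- → run F
t=12: L0/L1/L2 = -/EF/- → run E
t=13: L0/L1/L2 = -/EF/- → run E
t=14: L0/L1/L2 = -/EF/- → run E
t=15: L0/L1/L2 = -/EF/- → run E
t=16: L0/L1/L2 = -/F/- → run F
t=17: L0/L1/L2 = -/F/- → run F
t=18: L0/L1/L2 = -/F/- → run F
t=19: (idle)
t=20: (idle)
t=21: (idle)
t=22: (idle)
t=23: (idle)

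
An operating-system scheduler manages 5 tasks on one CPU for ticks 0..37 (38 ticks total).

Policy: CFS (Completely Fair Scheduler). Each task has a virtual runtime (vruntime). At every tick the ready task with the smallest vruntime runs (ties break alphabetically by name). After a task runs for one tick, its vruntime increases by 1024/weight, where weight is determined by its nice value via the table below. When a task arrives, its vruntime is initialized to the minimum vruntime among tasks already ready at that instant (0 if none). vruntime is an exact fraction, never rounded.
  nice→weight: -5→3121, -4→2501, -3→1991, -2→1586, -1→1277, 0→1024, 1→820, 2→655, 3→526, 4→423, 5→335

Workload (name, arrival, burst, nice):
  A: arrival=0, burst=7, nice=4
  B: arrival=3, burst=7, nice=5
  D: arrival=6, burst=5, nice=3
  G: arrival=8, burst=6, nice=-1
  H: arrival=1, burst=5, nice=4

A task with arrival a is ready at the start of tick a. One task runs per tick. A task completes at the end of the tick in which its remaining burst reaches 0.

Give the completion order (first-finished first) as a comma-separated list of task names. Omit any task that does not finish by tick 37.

completion order = G, H, A, D, B

t=0: vr[A=0] → run A
t=1: vr[A=1024/423 H=1024/423] → run A
t=2: vr[A=2048/423 H=1024/423] → run H
t=3: vr[A=2048/423 B=2048/423 H=2048/423] → run A
t=4: vr[A=1024/141 B=2048/423 H=2048/423] → run B
t=5: vr[A=1024/141 B=1119232/141705 H=2048/423] → run H
t=6: vr[A=1024/141 B=1119232/141705 D=1024/141 H=1024/141] → run A
t=7: vr[A=4096/423 B=1119232/141705 D=1024/141 H=1024/141] → run D
t=8: vr[A=4096/423 B=1119232/141705 D=341504/37083 G=1024/141 H=1024/141] → run G
t=9: vr[A=4096/423 B=1119232/141705 D=341504/37083 G=1452032/180057 H=1024/141] → run H
t=10: vr[A=4096/423 B=1119232/141705 D=341504/37083 G=1452032/180057 H=4096/423] → run B
t=11: vr[A=4096/423 B=1552384/141705 D=341504/37083 G=1452032/180057 H=4096/423] → run G
t=12: vr[A=4096/423 B=1552384/141705 D=341504/37083 G=1596416/180057 H=4096/423] → run G
t=13: vr[A=4096/423 B=1552384/141705 D=341504/37083 G=1740800/180057 H=4096/423] → run D
t=14: vr[A=4096/423 B=1552384/141705 D=413696/37083 G=1740800/180057 H=4096/423] → run G
t=15: vr[A=4096/423 B=1552384/141705 D=413696/37083 G=1885184/180057 H=4096/423] → run A
t=16: vr[A=5120/423 B=1552384/141705 D=413696/37083 G=1885184/180057 H=4096/423] → run H
t=17: vr[A=5120/423 B=1552384/141705 D=413696/37083 G=1885184/180057 H=5120/423] → run G
t=18: vr[A=5120/423 B=1552384/141705 D=413696/37083 G=2029568/180057 H=5120/423] → run B
t=19: vr[A=5120/423 B=1985536/141705 D=413696/37083 G=2029568/180057 H=5120/423] → run D
t=20: vr[A=5120/423 B=1985536/141705 D=485888/37083 G=2029568/180057 H=5120/423] → run G
t=21: vr[A=5120/423 B=1985536/141705 D=485888/37083 H=5120/423] → run A
t=22: vr[A=2048/141 B=1985536/141705 D=485888/37083 H=5120/423] → run H
t=23: vr[A=2048/141 B=1985536/141705 D=485888/37083] → run D
t=24: vr[A=2048/141 B=1985536/141705 D=558080/37083] → run B
t=25: vr[A=2048/141 B=2418688/141705 D=558080/37083] → run A
t=26: vr[B=2418688/141705 D=558080/37083] → run D
t=27: vr[B=2418688/141705] → run B
t=28: vr[B=570368/28341] → run B
t=29: vr[B=3284992/141705] → run B
t=30: (idle)
t=31: (idle)
t=32: (idle)
t=33: (idle)
t=34: (idle)
t=35: (idle)
t=36: (idle)
t=37: (idle)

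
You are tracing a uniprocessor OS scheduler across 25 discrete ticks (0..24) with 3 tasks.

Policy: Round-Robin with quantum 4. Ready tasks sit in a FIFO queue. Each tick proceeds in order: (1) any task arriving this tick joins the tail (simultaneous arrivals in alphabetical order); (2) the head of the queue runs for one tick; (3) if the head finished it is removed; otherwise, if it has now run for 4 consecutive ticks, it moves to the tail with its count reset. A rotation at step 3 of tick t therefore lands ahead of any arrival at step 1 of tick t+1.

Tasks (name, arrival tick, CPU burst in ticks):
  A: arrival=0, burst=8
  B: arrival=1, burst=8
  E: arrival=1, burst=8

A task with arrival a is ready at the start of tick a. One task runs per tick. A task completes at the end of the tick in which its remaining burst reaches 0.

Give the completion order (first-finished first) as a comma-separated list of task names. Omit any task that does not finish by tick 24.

t=0: queue=[A] q_used=0 → run A
t=1: queue=[A,B,E] q_used=1 → run A
t=2: queue=[A,B,E] q_used=2 → run A
t=3: queue=[A,B,E] q_used=3 → run A
t=4: queue=[B,E,A] q_used=0 → run B
t=5: queue=[B,E,A] q_used=1 → run B
t=6: queue=[B,E,A] q_used=2 → run B
t=7: queue=[B,E,A] q_used=3 → run B
t=8: queue=[E,A,B] q_used=0 → run E
t=9: queue=[E,A,B] q_used=1 → run E
t=10: queue=[E,A,B] q_used=2 → run E
t=11: queue=[E,A,B] q_used=3 → run E
t=12: queue=[A,B,E] q_used=0 → run A
t=13: queue=[A,B,E] q_used=1 → run A
t=14: queue=[A,B,E] q_used=2 → run A
t=15: queue=[A,B,E] q_used=3 → run A
t=16: queue=[B,E] q_used=0 → run B
t=17: queue=[B,E] q_used=1 → run B
t=18: queue=[B,E] q_used=2 → run B
t=19: queue=[B,E] q_used=3 → run B
t=20: queue=[E] q_used=0 → run E
t=21: queue=[E] q_used=1 → run E
t=22: queue=[E] q_used=2 → run E
t=23: queue=[E] q_used=3 → run E
t=24: (idle)

completion order = A, B, E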